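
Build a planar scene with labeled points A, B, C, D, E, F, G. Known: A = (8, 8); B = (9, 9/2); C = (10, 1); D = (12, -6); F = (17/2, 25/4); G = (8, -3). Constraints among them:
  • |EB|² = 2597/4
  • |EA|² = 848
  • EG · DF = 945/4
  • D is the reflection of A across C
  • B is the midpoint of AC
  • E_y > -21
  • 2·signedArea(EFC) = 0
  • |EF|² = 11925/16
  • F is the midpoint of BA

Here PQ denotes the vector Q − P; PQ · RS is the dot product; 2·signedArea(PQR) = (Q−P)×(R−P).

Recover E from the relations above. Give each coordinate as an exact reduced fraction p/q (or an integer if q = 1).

1. E_x = 16  [2·signedArea(EFC) = 0 ∩ EG · DF = 945/4]
2. E_y = -20  [2·signedArea(EFC) = 0 ∩ EG · DF = 945/4]
   → E = (16, -20)

E = (16, -20)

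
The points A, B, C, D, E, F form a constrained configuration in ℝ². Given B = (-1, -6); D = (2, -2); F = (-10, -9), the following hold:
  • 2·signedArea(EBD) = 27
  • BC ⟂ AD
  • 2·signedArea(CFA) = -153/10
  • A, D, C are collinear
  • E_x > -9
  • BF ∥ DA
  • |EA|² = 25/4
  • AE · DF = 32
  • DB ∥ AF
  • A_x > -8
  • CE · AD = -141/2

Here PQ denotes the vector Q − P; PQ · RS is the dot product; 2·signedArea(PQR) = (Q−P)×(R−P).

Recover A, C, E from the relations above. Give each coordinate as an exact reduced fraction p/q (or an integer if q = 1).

1. A_x = -7  [DB ∥ AF ∩ BF ∥ DA]
2. A_y = -5  [DB ∥ AF ∩ BF ∥ DA]
   → A = (-7, -5)
3. C_x = -19/10  [A, D, C are collinear ∩ BC ⟂ AD]
4. C_y = -33/10  [A, D, C are collinear ∩ BC ⟂ AD]
   → C = (-19/10, -33/10)
5. E_x = -17/2  [2·signedArea(EBD) = 27 ∩ CE · AD = -141/2]
6. E_y = -7  [2·signedArea(EBD) = 27 ∩ CE · AD = -141/2]
   → E = (-17/2, -7)

A = (-7, -5)
C = (-19/10, -33/10)
E = (-17/2, -7)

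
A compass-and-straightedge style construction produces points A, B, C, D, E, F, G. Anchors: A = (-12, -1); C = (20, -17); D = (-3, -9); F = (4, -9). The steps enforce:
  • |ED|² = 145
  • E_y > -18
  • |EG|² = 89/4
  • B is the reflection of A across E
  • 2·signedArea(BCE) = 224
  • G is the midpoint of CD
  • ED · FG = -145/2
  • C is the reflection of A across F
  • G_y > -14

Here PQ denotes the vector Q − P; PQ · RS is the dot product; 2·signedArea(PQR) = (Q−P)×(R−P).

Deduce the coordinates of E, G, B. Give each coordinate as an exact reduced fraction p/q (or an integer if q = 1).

B = (24, -33)
E = (6, -17)
G = (17/2, -13)

1. G_x = 17/2  [G is the midpoint of CD]
2. G_y = -13  [G is the midpoint of CD]
   → G = (17/2, -13)
3. E_x = 6  [line -9/2·x + 4·y + 95 = 0 ∩ |ED|² = 145]
4. E_y = -17  [line -9/2·x + 4·y + 95 = 0 ∩ |ED|² = 145]
   → E = (6, -17)
5. B_x = 24  [B is the reflection of A across E]
6. B_y = -33  [B is the reflection of A across E]
   → B = (24, -33)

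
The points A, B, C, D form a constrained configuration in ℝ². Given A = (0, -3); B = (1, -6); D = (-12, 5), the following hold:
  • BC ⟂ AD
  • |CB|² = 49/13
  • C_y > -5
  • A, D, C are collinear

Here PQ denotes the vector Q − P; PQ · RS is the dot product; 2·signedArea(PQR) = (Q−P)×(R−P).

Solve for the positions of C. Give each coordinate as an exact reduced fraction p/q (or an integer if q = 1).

C = (27/13, -57/13)

1. C_x = 27/13  [A, D, C are collinear ∩ BC ⟂ AD]
2. C_y = -57/13  [A, D, C are collinear ∩ BC ⟂ AD]
   → C = (27/13, -57/13)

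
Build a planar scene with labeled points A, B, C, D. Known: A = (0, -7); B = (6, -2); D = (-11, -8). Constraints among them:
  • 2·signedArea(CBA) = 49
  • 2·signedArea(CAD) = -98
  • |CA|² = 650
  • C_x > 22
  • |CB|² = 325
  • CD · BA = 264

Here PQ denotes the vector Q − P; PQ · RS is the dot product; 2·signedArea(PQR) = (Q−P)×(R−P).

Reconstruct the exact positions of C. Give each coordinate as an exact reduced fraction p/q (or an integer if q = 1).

C = (23, 4)

1. C_x = 23  [2·signedArea(CAD) = -98 ∩ CD · BA = 264]
2. C_y = 4  [2·signedArea(CAD) = -98 ∩ CD · BA = 264]
   → C = (23, 4)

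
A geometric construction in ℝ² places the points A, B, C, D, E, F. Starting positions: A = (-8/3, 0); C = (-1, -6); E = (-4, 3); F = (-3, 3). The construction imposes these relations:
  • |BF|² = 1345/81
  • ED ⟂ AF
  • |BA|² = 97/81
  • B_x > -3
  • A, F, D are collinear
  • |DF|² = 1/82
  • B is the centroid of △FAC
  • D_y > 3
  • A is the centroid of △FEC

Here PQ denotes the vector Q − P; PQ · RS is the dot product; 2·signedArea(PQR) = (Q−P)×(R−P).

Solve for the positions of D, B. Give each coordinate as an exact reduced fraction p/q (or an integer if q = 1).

1. D_x = -247/82  [A, F, D are collinear ∩ ED ⟂ AF]
2. D_y = 255/82  [A, F, D are collinear ∩ ED ⟂ AF]
   → D = (-247/82, 255/82)
3. B_x = -20/9  [B is the centroid of △FAC]
4. B_y = -1  [B is the centroid of △FAC]
   → B = (-20/9, -1)

B = (-20/9, -1)
D = (-247/82, 255/82)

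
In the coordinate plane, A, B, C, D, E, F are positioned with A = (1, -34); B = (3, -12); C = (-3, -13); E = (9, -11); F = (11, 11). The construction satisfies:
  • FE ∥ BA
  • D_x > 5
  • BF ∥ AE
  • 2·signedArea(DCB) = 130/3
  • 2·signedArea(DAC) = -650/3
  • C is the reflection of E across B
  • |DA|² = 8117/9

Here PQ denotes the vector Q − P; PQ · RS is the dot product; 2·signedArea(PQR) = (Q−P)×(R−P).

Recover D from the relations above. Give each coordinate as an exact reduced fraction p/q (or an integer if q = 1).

D = (17/3, -13/3)

1. D_x = 17/3  [2·signedArea(DCB) = 130/3 ∩ 2·signedArea(DAC) = -650/3]
2. D_y = -13/3  [2·signedArea(DCB) = 130/3 ∩ 2·signedArea(DAC) = -650/3]
   → D = (17/3, -13/3)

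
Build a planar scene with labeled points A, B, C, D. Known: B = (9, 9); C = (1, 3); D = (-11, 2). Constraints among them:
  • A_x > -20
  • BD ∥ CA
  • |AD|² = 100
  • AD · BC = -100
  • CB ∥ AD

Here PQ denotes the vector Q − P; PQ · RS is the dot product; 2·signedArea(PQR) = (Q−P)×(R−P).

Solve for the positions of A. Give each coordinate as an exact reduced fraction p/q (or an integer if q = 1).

1. A_x = -19  [CB ∥ AD ∩ BD ∥ CA]
2. A_y = -4  [CB ∥ AD ∩ BD ∥ CA]
   → A = (-19, -4)

A = (-19, -4)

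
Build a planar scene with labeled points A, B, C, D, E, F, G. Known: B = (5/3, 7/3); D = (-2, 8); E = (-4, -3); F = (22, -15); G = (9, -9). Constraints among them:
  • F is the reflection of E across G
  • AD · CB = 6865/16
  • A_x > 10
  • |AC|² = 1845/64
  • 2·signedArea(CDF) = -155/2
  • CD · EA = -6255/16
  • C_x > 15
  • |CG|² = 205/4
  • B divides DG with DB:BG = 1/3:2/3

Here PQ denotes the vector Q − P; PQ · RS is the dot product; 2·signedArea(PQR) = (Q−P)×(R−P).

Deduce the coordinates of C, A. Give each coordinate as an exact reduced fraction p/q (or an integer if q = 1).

A = (85/8, -39/4)
C = (31/2, -12)

1. C_x = 31/2  [line 23·x + 24·y + -137/2 = 0 ∩ |CG|² = 205/4]
2. C_y = -12  [line 23·x + 24·y + -137/2 = 0 ∩ |CG|² = 205/4]
   → C = (31/2, -12)
3. A_x = 85/8  [CD · EA = -6255/16 ∩ AD · CB = 6865/16]
4. A_y = -39/4  [CD · EA = -6255/16 ∩ AD · CB = 6865/16]
   → A = (85/8, -39/4)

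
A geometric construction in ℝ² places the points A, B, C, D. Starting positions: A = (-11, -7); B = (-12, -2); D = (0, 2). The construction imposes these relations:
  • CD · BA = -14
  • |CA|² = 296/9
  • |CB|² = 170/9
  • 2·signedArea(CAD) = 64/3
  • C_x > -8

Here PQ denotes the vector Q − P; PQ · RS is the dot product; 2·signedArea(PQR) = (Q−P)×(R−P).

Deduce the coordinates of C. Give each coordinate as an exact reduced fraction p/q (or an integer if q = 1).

C = (-23/3, -7/3)

1. C_x = -23/3  [CD · BA = -14 ∩ 2·signedArea(CAD) = 64/3]
2. C_y = -7/3  [CD · BA = -14 ∩ 2·signedArea(CAD) = 64/3]
   → C = (-23/3, -7/3)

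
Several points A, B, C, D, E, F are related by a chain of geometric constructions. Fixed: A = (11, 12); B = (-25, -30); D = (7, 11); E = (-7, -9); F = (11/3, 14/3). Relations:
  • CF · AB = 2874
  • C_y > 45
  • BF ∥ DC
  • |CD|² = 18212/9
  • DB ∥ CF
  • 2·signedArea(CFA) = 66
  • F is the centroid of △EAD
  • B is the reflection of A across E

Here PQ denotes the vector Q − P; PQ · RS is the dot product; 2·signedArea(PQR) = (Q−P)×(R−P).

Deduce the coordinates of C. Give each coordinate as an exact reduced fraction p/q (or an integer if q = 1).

1. C_x = 107/3  [DB ∥ CF ∩ BF ∥ DC]
2. C_y = 137/3  [DB ∥ CF ∩ BF ∥ DC]
   → C = (107/3, 137/3)

C = (107/3, 137/3)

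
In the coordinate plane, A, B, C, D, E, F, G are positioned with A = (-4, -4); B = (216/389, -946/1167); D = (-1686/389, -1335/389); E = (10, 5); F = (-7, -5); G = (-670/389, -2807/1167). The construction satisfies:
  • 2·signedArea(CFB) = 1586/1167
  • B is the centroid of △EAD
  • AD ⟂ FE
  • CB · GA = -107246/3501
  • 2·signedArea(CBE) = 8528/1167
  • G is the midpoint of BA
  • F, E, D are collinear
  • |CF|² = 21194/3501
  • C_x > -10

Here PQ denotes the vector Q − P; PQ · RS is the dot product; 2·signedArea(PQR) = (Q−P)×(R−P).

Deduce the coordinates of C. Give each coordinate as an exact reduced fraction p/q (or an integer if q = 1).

C = (-3588/389, -7064/1167)

1. C_x = -3588/389  [2·signedArea(CBE) = 8528/1167 ∩ 2·signedArea(CFB) = 1586/1167]
2. C_y = -7064/1167  [2·signedArea(CBE) = 8528/1167 ∩ 2·signedArea(CFB) = 1586/1167]
   → C = (-3588/389, -7064/1167)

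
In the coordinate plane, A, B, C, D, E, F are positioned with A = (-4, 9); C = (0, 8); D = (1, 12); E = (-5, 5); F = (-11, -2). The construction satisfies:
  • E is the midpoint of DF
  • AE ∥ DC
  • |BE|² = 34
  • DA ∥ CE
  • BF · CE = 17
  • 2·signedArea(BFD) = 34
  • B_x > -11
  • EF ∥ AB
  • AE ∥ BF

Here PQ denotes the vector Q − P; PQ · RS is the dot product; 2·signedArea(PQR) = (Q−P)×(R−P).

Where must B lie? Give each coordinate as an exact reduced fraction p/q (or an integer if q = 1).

1. B_x = -10  [AE ∥ BF ∩ EF ∥ AB]
2. B_y = 2  [AE ∥ BF ∩ EF ∥ AB]
   → B = (-10, 2)

B = (-10, 2)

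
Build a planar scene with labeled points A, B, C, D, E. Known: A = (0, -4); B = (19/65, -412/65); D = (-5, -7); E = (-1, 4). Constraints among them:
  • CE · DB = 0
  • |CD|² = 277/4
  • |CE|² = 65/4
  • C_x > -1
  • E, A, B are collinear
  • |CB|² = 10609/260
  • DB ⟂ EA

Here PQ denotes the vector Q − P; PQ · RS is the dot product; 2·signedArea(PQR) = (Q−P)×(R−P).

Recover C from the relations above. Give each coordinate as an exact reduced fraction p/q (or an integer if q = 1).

1. C_x = -1/2  [line -344/65·x + -43/65·y + -172/65 = 0 ∩ |CE|² = 65/4]
2. C_y = 0  [line -344/65·x + -43/65·y + -172/65 = 0 ∩ |CE|² = 65/4]
   → C = (-1/2, 0)

C = (-1/2, 0)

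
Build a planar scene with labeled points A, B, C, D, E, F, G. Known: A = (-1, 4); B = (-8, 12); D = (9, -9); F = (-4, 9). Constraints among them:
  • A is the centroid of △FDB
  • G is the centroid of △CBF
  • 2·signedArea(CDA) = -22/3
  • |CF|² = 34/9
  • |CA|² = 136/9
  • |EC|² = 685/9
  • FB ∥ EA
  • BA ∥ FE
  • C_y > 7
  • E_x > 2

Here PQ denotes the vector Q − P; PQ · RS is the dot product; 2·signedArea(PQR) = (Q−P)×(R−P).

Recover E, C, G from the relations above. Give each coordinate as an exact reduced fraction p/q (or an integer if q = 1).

C = (-3, 22/3)
E = (3, 1)
G = (-5, 85/9)

1. E_x = 3  [FB ∥ EA ∩ BA ∥ FE]
2. E_y = 1  [FB ∥ EA ∩ BA ∥ FE]
   → E = (3, 1)
3. C_x = -3  [line -13·x + -10·y + 103/3 = 0 ∩ |CA|² = 136/9]
4. C_y = 22/3  [line -13·x + -10·y + 103/3 = 0 ∩ |CA|² = 136/9]
   → C = (-3, 22/3)
5. G_x = -5  [G is the centroid of △CBF]
6. G_y = 85/9  [G is the centroid of △CBF]
   → G = (-5, 85/9)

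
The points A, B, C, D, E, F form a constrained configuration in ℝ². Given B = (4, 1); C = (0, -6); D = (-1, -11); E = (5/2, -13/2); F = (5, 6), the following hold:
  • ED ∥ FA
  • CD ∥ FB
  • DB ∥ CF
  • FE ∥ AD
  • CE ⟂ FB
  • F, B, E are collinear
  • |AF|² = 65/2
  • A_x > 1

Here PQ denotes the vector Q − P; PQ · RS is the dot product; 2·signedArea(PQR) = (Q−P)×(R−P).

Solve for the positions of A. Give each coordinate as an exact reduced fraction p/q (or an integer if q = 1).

1. A_x = 3/2  [FE ∥ AD ∩ ED ∥ FA]
2. A_y = 3/2  [FE ∥ AD ∩ ED ∥ FA]
   → A = (3/2, 3/2)

A = (3/2, 3/2)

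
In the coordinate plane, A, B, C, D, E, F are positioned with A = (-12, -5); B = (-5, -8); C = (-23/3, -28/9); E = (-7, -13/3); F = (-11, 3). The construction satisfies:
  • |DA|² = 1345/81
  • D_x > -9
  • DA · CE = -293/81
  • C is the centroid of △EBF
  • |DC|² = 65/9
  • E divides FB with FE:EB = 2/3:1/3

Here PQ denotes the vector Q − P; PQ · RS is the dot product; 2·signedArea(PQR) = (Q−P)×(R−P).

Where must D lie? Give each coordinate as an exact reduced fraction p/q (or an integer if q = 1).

D = (-8, -52/9)

1. D_x = -8  [line -2/3·x + 11/9·y + 140/81 = 0 ∩ |DA|² = 1345/81]
2. D_y = -52/9  [line -2/3·x + 11/9·y + 140/81 = 0 ∩ |DA|² = 1345/81]
   → D = (-8, -52/9)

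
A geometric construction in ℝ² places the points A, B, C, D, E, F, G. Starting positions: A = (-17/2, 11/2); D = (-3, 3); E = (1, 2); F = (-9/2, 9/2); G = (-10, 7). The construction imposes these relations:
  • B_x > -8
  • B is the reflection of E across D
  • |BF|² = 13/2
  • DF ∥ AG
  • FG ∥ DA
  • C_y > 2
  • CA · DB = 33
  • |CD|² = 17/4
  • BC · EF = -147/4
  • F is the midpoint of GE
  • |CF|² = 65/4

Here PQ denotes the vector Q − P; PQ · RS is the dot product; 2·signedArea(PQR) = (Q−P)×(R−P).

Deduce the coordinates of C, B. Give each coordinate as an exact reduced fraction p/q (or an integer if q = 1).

1. B_x = -7  [B is the reflection of E across D]
2. B_y = 4  [B is the reflection of E across D]
   → B = (-7, 4)
3. C_x = -1  [CA · DB = 33 ∩ BC · EF = -147/4]
4. C_y = 5/2  [CA · DB = 33 ∩ BC · EF = -147/4]
   → C = (-1, 5/2)

B = (-7, 4)
C = (-1, 5/2)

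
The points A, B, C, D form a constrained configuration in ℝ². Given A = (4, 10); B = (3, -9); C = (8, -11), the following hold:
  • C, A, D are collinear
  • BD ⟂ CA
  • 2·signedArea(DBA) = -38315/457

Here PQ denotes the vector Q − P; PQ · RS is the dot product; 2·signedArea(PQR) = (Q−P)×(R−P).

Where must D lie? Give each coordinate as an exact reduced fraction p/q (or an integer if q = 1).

D = (3408/457, -3725/457)

1. D_x = 3408/457  [C, A, D are collinear ∩ BD ⟂ CA]
2. D_y = -3725/457  [C, A, D are collinear ∩ BD ⟂ CA]
   → D = (3408/457, -3725/457)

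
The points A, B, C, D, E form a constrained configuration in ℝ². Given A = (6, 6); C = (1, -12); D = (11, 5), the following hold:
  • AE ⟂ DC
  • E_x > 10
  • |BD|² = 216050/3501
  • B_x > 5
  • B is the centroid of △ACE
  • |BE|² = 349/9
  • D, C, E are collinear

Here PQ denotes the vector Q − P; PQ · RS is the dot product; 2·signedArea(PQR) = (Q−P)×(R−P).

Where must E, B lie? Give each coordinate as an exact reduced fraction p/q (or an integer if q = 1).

1. E_x = 3949/389  [D, C, E are collinear ∩ AE ⟂ DC]
2. E_y = 1384/389  [D, C, E are collinear ∩ AE ⟂ DC]
   → E = (3949/389, 1384/389)
3. B_x = 2224/389  [B is the centroid of △ACE]
4. B_y = -950/1167  [B is the centroid of △ACE]
   → B = (2224/389, -950/1167)

B = (2224/389, -950/1167)
E = (3949/389, 1384/389)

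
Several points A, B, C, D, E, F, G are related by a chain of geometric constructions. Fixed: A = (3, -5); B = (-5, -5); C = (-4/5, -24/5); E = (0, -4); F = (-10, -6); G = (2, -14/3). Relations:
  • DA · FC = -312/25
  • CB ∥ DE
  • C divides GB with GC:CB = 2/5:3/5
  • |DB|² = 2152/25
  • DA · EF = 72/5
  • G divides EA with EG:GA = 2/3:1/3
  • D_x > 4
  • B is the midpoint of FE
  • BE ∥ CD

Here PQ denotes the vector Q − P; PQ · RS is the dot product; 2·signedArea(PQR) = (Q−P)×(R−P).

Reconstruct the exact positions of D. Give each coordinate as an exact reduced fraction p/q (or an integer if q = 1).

1. D_x = 21/5  [CB ∥ DE ∩ BE ∥ CD]
2. D_y = -19/5  [CB ∥ DE ∩ BE ∥ CD]
   → D = (21/5, -19/5)

D = (21/5, -19/5)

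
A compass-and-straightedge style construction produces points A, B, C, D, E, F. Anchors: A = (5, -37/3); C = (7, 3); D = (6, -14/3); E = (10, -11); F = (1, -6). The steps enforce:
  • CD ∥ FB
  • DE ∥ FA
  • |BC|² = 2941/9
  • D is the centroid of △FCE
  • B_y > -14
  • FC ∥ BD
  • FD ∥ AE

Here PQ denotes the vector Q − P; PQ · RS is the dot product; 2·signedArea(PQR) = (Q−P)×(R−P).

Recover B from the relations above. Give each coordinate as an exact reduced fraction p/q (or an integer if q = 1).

B = (0, -41/3)

1. B_x = 0  [FC ∥ BD ∩ CD ∥ FB]
2. B_y = -41/3  [FC ∥ BD ∩ CD ∥ FB]
   → B = (0, -41/3)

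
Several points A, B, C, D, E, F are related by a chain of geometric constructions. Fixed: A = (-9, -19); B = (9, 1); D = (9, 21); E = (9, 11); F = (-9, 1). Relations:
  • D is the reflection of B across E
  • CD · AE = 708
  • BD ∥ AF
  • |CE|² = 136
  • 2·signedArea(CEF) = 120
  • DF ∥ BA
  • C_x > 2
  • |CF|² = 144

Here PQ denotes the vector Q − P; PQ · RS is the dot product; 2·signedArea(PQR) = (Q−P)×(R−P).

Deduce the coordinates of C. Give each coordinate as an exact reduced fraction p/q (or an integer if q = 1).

1. C_x = 3  [CD · AE = 708 ∩ 2·signedArea(CEF) = 120]
2. C_y = 1  [CD · AE = 708 ∩ 2·signedArea(CEF) = 120]
   → C = (3, 1)

C = (3, 1)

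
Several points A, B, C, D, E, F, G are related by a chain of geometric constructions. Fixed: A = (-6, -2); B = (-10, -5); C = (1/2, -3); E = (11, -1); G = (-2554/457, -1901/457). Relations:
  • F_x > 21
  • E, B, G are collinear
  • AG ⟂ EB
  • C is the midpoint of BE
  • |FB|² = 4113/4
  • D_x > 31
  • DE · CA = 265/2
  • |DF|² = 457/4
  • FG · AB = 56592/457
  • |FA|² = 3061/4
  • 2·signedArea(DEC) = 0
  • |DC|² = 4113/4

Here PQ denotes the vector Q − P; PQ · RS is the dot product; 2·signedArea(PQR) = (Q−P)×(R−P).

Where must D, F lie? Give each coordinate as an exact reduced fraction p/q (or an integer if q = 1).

1. D_x = 32  [2·signedArea(DEC) = 0 ∩ DE · CA = 265/2]
2. D_y = 3  [2·signedArea(DEC) = 0 ∩ DE · CA = 265/2]
   → D = (32, 3)
3. F_x = 43/2  [line 4·x + 3·y + -89 = 0 ∩ |FA|² = 3061/4]
4. F_y = 1  [line 4·x + 3·y + -89 = 0 ∩ |FA|² = 3061/4]
   → F = (43/2, 1)

D = (32, 3)
F = (43/2, 1)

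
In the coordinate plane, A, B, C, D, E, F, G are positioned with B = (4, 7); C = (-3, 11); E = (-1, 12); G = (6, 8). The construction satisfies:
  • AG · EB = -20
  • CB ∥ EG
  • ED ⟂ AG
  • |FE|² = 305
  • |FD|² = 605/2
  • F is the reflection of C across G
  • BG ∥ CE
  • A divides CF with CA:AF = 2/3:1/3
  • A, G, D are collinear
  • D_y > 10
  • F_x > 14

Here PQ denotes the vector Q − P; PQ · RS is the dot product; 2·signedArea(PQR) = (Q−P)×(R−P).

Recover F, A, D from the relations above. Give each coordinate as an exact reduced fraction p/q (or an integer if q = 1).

A = (9, 7)
D = (-3/2, 21/2)
F = (15, 5)

1. F_x = 15  [F is the reflection of C across G]
2. F_y = 5  [F is the reflection of C across G]
   → F = (15, 5)
3. A_x = 9  [A divides CF with CA:AF = 2/3:1/3]
4. A_y = 7  [A divides CF with CA:AF = 2/3:1/3]
   → A = (9, 7)
5. D_x = -3/2  [A, G, D are collinear ∩ ED ⟂ AG]
6. D_y = 21/2  [A, G, D are collinear ∩ ED ⟂ AG]
   → D = (-3/2, 21/2)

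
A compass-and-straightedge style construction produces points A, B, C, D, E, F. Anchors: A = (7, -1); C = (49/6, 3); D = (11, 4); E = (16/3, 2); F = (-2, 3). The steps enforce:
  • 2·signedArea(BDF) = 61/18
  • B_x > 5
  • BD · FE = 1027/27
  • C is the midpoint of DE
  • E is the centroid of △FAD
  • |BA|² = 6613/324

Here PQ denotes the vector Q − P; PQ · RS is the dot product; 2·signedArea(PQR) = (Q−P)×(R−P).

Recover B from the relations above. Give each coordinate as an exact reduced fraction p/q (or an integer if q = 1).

B = (103/18, 10/3)

1. B_x = 103/18  [2·signedArea(BDF) = 61/18 ∩ BD · FE = 1027/27]
2. B_y = 10/3  [2·signedArea(BDF) = 61/18 ∩ BD · FE = 1027/27]
   → B = (103/18, 10/3)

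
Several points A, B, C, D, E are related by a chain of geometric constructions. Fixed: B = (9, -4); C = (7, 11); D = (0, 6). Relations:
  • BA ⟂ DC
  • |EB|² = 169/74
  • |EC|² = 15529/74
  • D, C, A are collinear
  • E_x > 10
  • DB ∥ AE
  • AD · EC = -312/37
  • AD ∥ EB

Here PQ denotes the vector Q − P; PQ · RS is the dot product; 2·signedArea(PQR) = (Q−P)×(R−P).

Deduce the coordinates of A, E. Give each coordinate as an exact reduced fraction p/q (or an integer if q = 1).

A = (91/74, 509/74)
E = (757/74, -231/74)

1. A_x = 91/74  [D, C, A are collinear ∩ BA ⟂ DC]
2. A_y = 509/74  [D, C, A are collinear ∩ BA ⟂ DC]
   → A = (91/74, 509/74)
3. E_x = 757/74  [AD ∥ EB ∩ DB ∥ AE]
4. E_y = -231/74  [AD ∥ EB ∩ DB ∥ AE]
   → E = (757/74, -231/74)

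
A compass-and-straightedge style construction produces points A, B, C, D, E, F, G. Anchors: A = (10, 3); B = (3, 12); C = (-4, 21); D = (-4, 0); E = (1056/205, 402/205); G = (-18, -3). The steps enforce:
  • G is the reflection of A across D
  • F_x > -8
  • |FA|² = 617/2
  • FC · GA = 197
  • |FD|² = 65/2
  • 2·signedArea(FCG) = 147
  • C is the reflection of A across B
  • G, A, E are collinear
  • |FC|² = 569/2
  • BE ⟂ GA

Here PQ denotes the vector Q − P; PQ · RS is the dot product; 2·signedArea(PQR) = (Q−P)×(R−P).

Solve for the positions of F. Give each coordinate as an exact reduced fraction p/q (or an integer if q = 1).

1. F_x = -15/2  [2·signedArea(FCG) = 147 ∩ FC · GA = 197]
2. F_y = 9/2  [2·signedArea(FCG) = 147 ∩ FC · GA = 197]
   → F = (-15/2, 9/2)

F = (-15/2, 9/2)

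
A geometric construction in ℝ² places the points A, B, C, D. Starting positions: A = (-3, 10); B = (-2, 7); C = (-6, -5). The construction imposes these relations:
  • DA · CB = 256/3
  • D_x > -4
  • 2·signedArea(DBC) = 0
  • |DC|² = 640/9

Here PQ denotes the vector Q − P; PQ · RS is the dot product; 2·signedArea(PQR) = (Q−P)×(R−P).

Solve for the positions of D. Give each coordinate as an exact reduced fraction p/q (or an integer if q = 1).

1. D_x = -10/3  [2·signedArea(DBC) = 0 ∩ DA · CB = 256/3]
2. D_y = 3  [2·signedArea(DBC) = 0 ∩ DA · CB = 256/3]
   → D = (-10/3, 3)

D = (-10/3, 3)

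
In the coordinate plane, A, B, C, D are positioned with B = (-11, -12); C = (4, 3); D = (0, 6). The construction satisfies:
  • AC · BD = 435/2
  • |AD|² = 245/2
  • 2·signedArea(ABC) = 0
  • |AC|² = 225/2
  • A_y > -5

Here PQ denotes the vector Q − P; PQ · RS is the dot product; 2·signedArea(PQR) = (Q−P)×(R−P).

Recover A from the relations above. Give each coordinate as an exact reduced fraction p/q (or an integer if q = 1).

1. A_x = -7/2  [2·signedArea(ABC) = 0 ∩ AC · BD = 435/2]
2. A_y = -9/2  [2·signedArea(ABC) = 0 ∩ AC · BD = 435/2]
   → A = (-7/2, -9/2)

A = (-7/2, -9/2)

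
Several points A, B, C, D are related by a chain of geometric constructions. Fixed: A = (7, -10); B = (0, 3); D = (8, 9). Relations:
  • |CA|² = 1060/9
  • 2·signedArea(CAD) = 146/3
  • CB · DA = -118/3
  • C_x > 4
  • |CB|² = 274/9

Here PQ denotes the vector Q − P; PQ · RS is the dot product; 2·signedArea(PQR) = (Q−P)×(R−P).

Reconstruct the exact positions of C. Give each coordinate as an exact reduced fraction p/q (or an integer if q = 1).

1. C_x = 5  [CB · DA = -118/3 ∩ 2·signedArea(CAD) = 146/3]
2. C_y = 2/3  [CB · DA = -118/3 ∩ 2·signedArea(CAD) = 146/3]
   → C = (5, 2/3)

C = (5, 2/3)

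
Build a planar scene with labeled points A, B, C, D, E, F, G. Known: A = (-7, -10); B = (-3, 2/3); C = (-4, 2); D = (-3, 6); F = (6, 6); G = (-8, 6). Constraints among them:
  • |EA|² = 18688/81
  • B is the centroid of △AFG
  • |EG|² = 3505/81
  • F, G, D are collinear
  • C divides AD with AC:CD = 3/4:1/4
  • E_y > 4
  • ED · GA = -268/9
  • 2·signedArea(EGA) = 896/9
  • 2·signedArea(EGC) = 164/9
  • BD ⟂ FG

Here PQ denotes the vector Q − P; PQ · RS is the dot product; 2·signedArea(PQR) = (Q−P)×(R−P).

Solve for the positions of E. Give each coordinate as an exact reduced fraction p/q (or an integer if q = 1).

1. E_x = -5/3  [2·signedArea(EGA) = 896/9 ∩ ED · GA = -268/9]
2. E_y = 38/9  [2·signedArea(EGA) = 896/9 ∩ ED · GA = -268/9]
   → E = (-5/3, 38/9)

E = (-5/3, 38/9)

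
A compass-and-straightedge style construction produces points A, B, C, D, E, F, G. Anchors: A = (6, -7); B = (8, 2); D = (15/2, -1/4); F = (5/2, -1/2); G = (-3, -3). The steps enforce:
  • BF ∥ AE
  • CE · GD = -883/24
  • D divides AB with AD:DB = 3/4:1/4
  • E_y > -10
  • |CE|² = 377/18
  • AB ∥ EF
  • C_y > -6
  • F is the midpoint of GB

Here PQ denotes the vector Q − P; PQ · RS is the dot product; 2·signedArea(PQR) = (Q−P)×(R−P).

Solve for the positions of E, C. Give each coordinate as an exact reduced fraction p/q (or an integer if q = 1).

C = (3, -17/3)
E = (1/2, -19/2)

1. E_x = 1/2  [AB ∥ EF ∩ BF ∥ AE]
2. E_y = -19/2  [AB ∥ EF ∩ BF ∥ AE]
   → E = (1/2, -19/2)
3. C_x = 3  [line -21/2·x + -11/4·y + 191/12 = 0 ∩ |CE|² = 377/18]
4. C_y = -17/3  [line -21/2·x + -11/4·y + 191/12 = 0 ∩ |CE|² = 377/18]
   → C = (3, -17/3)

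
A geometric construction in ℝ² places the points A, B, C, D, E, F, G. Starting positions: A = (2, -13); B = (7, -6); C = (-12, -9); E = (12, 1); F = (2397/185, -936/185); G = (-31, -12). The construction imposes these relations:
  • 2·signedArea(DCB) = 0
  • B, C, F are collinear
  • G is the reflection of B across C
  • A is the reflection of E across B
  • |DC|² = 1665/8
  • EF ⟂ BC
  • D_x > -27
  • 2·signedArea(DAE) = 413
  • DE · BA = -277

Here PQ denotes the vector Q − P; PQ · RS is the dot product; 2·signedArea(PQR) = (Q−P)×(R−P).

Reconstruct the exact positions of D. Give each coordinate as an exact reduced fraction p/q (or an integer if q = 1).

1. D_x = -105/4  [2·signedArea(DCB) = 0 ∩ DE · BA = -277]
2. D_y = -45/4  [2·signedArea(DCB) = 0 ∩ DE · BA = -277]
   → D = (-105/4, -45/4)

D = (-105/4, -45/4)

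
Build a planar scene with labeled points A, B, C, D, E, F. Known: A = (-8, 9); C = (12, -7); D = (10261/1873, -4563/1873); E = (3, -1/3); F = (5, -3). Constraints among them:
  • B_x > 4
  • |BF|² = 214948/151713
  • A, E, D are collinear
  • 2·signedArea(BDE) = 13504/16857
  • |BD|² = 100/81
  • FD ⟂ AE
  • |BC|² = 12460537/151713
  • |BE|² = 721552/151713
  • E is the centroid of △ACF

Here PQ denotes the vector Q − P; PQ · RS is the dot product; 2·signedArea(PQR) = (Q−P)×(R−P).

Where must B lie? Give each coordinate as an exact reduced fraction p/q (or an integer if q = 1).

1. B_x = 8415/1873  [line -11816/5619·x + -4642/1873·y + 78914/16857 = 0 ∩ |BE|² = 721552/151713]
2. B_y = -32419/16857  [line -11816/5619·x + -4642/1873·y + 78914/16857 = 0 ∩ |BE|² = 721552/151713]
   → B = (8415/1873, -32419/16857)

B = (8415/1873, -32419/16857)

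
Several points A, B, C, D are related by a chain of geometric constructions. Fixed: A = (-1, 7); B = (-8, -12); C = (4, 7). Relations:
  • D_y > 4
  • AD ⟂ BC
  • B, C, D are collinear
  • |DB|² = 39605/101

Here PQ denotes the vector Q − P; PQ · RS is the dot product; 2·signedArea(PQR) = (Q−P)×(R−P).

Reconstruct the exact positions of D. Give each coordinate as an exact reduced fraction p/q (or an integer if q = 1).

D = (260/101, 479/101)

1. D_x = 260/101  [B, C, D are collinear ∩ AD ⟂ BC]
2. D_y = 479/101  [B, C, D are collinear ∩ AD ⟂ BC]
   → D = (260/101, 479/101)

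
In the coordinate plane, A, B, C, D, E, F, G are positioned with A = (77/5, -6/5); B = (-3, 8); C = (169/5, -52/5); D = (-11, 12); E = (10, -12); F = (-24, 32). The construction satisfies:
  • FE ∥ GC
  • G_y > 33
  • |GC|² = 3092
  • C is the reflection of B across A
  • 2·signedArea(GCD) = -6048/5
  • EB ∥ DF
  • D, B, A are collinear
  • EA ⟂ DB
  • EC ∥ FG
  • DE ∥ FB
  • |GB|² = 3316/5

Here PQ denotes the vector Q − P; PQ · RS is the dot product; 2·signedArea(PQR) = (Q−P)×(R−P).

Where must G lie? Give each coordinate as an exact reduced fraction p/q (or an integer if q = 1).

1. G_x = -1/5  [FE ∥ GC ∩ EC ∥ FG]
2. G_y = 168/5  [FE ∥ GC ∩ EC ∥ FG]
   → G = (-1/5, 168/5)

G = (-1/5, 168/5)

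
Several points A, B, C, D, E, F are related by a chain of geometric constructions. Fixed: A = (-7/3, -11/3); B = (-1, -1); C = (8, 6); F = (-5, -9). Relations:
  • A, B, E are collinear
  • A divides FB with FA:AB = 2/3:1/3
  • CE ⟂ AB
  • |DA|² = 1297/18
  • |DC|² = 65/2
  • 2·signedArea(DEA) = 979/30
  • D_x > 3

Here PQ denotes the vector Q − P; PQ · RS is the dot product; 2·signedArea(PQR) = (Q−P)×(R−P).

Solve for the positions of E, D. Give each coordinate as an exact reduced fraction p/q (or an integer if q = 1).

D = (7/2, 5/2)
E = (18/5, 41/5)

1. E_x = 18/5  [A, B, E are collinear ∩ CE ⟂ AB]
2. E_y = 41/5  [A, B, E are collinear ∩ CE ⟂ AB]
   → E = (18/5, 41/5)
3. D_x = 7/2  [line 178/15·x + -89/15·y + -267/10 = 0 ∩ |DA|² = 1297/18]
4. D_y = 5/2  [line 178/15·x + -89/15·y + -267/10 = 0 ∩ |DA|² = 1297/18]
   → D = (7/2, 5/2)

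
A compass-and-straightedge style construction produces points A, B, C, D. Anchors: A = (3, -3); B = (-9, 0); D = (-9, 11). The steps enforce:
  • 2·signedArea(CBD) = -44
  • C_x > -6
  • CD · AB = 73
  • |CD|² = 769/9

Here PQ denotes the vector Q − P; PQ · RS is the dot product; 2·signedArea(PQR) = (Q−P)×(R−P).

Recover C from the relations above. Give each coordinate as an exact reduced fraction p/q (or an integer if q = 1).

1. C_x = -5  [CD · AB = 73 ∩ 2·signedArea(CBD) = -44]
2. C_y = 8/3  [CD · AB = 73 ∩ 2·signedArea(CBD) = -44]
   → C = (-5, 8/3)

C = (-5, 8/3)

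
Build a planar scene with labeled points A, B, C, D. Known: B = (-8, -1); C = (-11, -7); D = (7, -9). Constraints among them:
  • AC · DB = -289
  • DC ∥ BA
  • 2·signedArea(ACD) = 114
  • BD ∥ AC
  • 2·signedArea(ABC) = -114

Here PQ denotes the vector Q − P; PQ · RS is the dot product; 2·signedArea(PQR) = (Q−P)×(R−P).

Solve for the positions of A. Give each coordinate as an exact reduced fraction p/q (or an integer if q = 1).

1. A_x = -26  [BD ∥ AC ∩ DC ∥ BA]
2. A_y = 1  [BD ∥ AC ∩ DC ∥ BA]
   → A = (-26, 1)

A = (-26, 1)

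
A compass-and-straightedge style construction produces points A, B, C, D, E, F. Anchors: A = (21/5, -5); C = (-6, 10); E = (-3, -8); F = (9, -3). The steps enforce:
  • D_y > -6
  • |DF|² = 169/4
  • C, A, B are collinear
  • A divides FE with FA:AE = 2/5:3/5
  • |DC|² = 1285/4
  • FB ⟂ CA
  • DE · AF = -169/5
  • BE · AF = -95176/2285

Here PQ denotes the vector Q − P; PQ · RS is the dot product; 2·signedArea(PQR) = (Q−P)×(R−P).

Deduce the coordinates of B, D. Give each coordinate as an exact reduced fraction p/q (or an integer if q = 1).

1. B_x = 2188/457  [C, A, B are collinear ∩ FB ⟂ CA]
2. B_y = -2680/457  [C, A, B are collinear ∩ FB ⟂ CA]
   → B = (2188/457, -2680/457)
3. D_x = 3  [line -24/5·x + -2·y + 17/5 = 0 ∩ |DF|² = 169/4]
4. D_y = -11/2  [line -24/5·x + -2·y + 17/5 = 0 ∩ |DF|² = 169/4]
   → D = (3, -11/2)

B = (2188/457, -2680/457)
D = (3, -11/2)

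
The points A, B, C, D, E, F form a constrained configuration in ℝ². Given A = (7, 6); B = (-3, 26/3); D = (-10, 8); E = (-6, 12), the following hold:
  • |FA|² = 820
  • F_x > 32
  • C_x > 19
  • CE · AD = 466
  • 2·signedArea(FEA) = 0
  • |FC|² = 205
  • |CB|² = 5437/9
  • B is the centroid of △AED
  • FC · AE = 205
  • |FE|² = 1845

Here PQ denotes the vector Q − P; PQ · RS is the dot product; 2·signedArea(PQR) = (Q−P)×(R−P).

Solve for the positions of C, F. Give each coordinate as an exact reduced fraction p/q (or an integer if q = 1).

C = (20, 0)
F = (33, -6)

1. F_x = 33  [line 6·x + 13·y + -120 = 0 ∩ |FA|² = 820]
2. F_y = -6  [line 6·x + 13·y + -120 = 0 ∩ |FA|² = 820]
   → F = (33, -6)
3. C_x = 20  [CE · AD = 466 ∩ FC · AE = 205]
4. C_y = 0  [CE · AD = 466 ∩ FC · AE = 205]
   → C = (20, 0)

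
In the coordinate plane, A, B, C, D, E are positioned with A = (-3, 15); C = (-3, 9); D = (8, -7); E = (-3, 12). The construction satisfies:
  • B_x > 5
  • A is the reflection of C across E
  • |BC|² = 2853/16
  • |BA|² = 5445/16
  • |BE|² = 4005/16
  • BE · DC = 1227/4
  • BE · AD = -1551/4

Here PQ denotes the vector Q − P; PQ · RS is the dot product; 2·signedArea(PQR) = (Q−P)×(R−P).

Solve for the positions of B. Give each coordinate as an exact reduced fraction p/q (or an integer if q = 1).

B = (21/4, -3/2)

1. B_x = 21/4  [BE · DC = 1227/4 ∩ BE · AD = -1551/4]
2. B_y = -3/2  [BE · DC = 1227/4 ∩ BE · AD = -1551/4]
   → B = (21/4, -3/2)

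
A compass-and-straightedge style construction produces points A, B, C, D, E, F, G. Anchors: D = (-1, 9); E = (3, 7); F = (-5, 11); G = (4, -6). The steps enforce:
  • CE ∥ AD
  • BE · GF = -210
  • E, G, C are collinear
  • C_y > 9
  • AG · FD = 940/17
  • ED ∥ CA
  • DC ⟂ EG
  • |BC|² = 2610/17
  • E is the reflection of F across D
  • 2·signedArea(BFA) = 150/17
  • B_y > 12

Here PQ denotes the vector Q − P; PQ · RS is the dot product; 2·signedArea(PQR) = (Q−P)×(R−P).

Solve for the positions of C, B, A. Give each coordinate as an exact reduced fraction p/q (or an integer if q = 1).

1. C_x = 48/17  [E, G, C are collinear ∩ DC ⟂ EG]
2. C_y = 158/17  [E, G, C are collinear ∩ DC ⟂ EG]
   → C = (48/17, 158/17)
3. A_x = -20/17  [CE ∥ AD ∩ ED ∥ CA]
4. A_y = 192/17  [CE ∥ AD ∩ ED ∥ CA]
   → A = (-20/17, 192/17)
5. B_x = -9  [2·signedArea(BFA) = 150/17 ∩ BE · GF = -210]
6. B_y = 13  [2·signedArea(BFA) = 150/17 ∩ BE · GF = -210]
   → B = (-9, 13)

A = (-20/17, 192/17)
B = (-9, 13)
C = (48/17, 158/17)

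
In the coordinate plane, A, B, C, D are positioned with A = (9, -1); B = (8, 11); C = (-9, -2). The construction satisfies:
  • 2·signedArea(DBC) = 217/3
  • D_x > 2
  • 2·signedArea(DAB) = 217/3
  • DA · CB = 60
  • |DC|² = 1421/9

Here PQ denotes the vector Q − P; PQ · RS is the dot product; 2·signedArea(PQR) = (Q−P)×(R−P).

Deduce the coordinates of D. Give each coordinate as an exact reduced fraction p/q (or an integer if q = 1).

D = (8/3, 8/3)

1. D_x = 8/3  [2·signedArea(DBC) = 217/3 ∩ DA · CB = 60]
2. D_y = 8/3  [2·signedArea(DBC) = 217/3 ∩ DA · CB = 60]
   → D = (8/3, 8/3)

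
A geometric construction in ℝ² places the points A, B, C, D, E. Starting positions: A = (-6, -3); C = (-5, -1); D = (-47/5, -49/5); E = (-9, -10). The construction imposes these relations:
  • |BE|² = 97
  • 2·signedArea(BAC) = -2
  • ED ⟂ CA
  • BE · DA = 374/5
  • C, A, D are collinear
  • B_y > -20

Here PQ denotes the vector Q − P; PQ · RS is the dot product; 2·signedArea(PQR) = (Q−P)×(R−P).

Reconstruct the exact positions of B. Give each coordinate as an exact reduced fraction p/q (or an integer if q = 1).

B = (-13, -19)

1. B_x = -13  [BE · DA = 374/5 ∩ 2·signedArea(BAC) = -2]
2. B_y = -19  [BE · DA = 374/5 ∩ 2·signedArea(BAC) = -2]
   → B = (-13, -19)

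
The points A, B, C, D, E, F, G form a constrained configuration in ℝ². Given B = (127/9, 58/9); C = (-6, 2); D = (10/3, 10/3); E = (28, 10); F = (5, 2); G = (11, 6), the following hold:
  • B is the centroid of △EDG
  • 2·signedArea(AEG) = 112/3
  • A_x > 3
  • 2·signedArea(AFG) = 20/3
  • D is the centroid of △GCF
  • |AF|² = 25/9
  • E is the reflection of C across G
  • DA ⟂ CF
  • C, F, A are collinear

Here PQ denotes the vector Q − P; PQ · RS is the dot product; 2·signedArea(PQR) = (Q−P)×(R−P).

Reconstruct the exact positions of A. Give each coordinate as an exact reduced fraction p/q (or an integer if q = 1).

1. A_x = 10/3  [C, F, A are collinear ∩ DA ⟂ CF]
2. A_y = 2  [C, F, A are collinear ∩ DA ⟂ CF]
   → A = (10/3, 2)

A = (10/3, 2)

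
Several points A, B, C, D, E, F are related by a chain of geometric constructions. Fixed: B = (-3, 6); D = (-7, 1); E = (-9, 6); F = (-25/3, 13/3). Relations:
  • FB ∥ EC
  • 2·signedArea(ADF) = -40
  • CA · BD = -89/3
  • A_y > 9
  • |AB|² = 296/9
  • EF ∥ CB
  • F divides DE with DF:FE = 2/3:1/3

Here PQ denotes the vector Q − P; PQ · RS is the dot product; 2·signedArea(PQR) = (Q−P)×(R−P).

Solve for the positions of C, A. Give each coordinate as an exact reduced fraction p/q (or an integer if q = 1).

A = (5/3, 28/3)
C = (-11/3, 23/3)

1. C_x = -11/3  [EF ∥ CB ∩ FB ∥ EC]
2. C_y = 23/3  [EF ∥ CB ∩ FB ∥ EC]
   → C = (-11/3, 23/3)
3. A_x = 5/3  [2·signedArea(ADF) = -40 ∩ CA · BD = -89/3]
4. A_y = 28/3  [2·signedArea(ADF) = -40 ∩ CA · BD = -89/3]
   → A = (5/3, 28/3)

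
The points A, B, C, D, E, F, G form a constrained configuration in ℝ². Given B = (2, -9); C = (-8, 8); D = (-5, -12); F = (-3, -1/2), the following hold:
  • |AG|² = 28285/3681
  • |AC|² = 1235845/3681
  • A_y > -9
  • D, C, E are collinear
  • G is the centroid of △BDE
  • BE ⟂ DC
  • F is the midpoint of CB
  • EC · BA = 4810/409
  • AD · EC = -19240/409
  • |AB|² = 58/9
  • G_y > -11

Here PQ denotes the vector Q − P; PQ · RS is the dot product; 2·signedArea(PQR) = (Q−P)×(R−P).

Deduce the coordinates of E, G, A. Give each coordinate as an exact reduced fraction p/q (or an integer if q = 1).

1. E_x = -2162/409  [D, C, E are collinear ∩ BE ⟂ DC]
2. E_y = -4128/409  [D, C, E are collinear ∩ BE ⟂ DC]
   → E = (-2162/409, -4128/409)
3. G_x = -3389/1227  [G is the centroid of △BDE]
4. G_y = -4239/409  [G is the centroid of △BDE]
   → G = (-3389/1227, -4239/409)
5. A_x = -643/1227  [line 1110/409·x + -7400/409·y + -64010/409 = 0 ∩ |AC|² = 1235845/3681]
6. A_y = -3570/409  [line 1110/409·x + -7400/409·y + -64010/409 = 0 ∩ |AC|² = 1235845/3681]
   → A = (-643/1227, -3570/409)

A = (-643/1227, -3570/409)
E = (-2162/409, -4128/409)
G = (-3389/1227, -4239/409)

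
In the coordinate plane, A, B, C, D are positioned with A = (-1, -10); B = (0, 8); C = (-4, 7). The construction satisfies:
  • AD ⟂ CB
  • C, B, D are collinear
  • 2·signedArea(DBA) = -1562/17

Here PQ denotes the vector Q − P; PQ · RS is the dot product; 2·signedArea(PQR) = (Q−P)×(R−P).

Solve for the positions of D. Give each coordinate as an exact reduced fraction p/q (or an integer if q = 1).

D = (-88/17, 114/17)

1. D_x = -88/17  [C, B, D are collinear ∩ AD ⟂ CB]
2. D_y = 114/17  [C, B, D are collinear ∩ AD ⟂ CB]
   → D = (-88/17, 114/17)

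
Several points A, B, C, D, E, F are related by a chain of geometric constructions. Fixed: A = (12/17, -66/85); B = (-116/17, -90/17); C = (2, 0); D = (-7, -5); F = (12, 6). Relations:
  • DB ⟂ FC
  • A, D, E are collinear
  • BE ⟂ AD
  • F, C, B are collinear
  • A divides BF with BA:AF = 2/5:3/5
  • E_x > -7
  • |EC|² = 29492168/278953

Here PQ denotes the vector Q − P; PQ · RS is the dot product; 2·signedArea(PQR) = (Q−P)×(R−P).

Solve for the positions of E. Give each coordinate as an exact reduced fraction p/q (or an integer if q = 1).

1. E_x = -1949396/278953  [A, D, E are collinear ∩ BE ⟂ AD]
2. E_y = -1392970/278953  [A, D, E are collinear ∩ BE ⟂ AD]
   → E = (-1949396/278953, -1392970/278953)

E = (-1949396/278953, -1392970/278953)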